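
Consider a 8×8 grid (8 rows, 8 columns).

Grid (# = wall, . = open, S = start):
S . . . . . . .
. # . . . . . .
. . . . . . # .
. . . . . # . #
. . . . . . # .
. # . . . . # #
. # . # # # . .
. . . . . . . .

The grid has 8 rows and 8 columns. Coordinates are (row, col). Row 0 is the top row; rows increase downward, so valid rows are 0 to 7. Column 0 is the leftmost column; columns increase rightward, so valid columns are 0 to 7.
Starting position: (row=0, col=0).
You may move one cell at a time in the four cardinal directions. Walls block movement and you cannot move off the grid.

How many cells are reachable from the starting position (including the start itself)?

Answer: Reachable cells: 50

Derivation:
BFS flood-fill from (row=0, col=0):
  Distance 0: (row=0, col=0)
  Distance 1: (row=0, col=1), (row=1, col=0)
  Distance 2: (row=0, col=2), (row=2, col=0)
  Distance 3: (row=0, col=3), (row=1, col=2), (row=2, col=1), (row=3, col=0)
  Distance 4: (row=0, col=4), (row=1, col=3), (row=2, col=2), (row=3, col=1), (row=4, col=0)
  Distance 5: (row=0, col=5), (row=1, col=4), (row=2, col=3), (row=3, col=2), (row=4, col=1), (row=5, col=0)
  Distance 6: (row=0, col=6), (row=1, col=5), (row=2, col=4), (row=3, col=3), (row=4, col=2), (row=6, col=0)
  Distance 7: (row=0, col=7), (row=1, col=6), (row=2, col=5), (row=3, col=4), (row=4, col=3), (row=5, col=2), (row=7, col=0)
  Distance 8: (row=1, col=7), (row=4, col=4), (row=5, col=3), (row=6, col=2), (row=7, col=1)
  Distance 9: (row=2, col=7), (row=4, col=5), (row=5, col=4), (row=7, col=2)
  Distance 10: (row=5, col=5), (row=7, col=3)
  Distance 11: (row=7, col=4)
  Distance 12: (row=7, col=5)
  Distance 13: (row=7, col=6)
  Distance 14: (row=6, col=6), (row=7, col=7)
  Distance 15: (row=6, col=7)
Total reachable: 50 (grid has 52 open cells total)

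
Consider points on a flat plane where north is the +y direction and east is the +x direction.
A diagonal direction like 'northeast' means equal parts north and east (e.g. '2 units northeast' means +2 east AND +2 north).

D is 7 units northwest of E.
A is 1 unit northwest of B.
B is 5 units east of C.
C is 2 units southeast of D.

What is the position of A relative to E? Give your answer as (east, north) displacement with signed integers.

Place E at the origin (east=0, north=0).
  D is 7 units northwest of E: delta (east=-7, north=+7); D at (east=-7, north=7).
  C is 2 units southeast of D: delta (east=+2, north=-2); C at (east=-5, north=5).
  B is 5 units east of C: delta (east=+5, north=+0); B at (east=0, north=5).
  A is 1 unit northwest of B: delta (east=-1, north=+1); A at (east=-1, north=6).
Therefore A relative to E: (east=-1, north=6).

Answer: A is at (east=-1, north=6) relative to E.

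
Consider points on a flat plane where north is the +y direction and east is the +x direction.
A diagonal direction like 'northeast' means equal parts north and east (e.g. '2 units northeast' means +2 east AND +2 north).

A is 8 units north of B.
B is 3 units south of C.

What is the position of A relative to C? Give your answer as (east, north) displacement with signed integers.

Place C at the origin (east=0, north=0).
  B is 3 units south of C: delta (east=+0, north=-3); B at (east=0, north=-3).
  A is 8 units north of B: delta (east=+0, north=+8); A at (east=0, north=5).
Therefore A relative to C: (east=0, north=5).

Answer: A is at (east=0, north=5) relative to C.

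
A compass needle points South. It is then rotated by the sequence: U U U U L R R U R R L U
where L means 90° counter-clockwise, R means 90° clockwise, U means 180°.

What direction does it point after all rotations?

Start: South
  U (U-turn (180°)) -> North
  U (U-turn (180°)) -> South
  U (U-turn (180°)) -> North
  U (U-turn (180°)) -> South
  L (left (90° counter-clockwise)) -> East
  R (right (90° clockwise)) -> South
  R (right (90° clockwise)) -> West
  U (U-turn (180°)) -> East
  R (right (90° clockwise)) -> South
  R (right (90° clockwise)) -> West
  L (left (90° counter-clockwise)) -> South
  U (U-turn (180°)) -> North
Final: North

Answer: Final heading: North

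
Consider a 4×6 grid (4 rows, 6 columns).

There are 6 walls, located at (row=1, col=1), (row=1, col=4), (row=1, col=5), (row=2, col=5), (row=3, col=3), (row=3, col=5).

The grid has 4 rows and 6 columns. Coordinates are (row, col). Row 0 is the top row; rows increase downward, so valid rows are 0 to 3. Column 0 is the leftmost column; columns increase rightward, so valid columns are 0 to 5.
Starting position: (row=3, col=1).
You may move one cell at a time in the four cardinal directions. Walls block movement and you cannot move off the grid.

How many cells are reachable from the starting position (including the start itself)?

Answer: Reachable cells: 18

Derivation:
BFS flood-fill from (row=3, col=1):
  Distance 0: (row=3, col=1)
  Distance 1: (row=2, col=1), (row=3, col=0), (row=3, col=2)
  Distance 2: (row=2, col=0), (row=2, col=2)
  Distance 3: (row=1, col=0), (row=1, col=2), (row=2, col=3)
  Distance 4: (row=0, col=0), (row=0, col=2), (row=1, col=3), (row=2, col=4)
  Distance 5: (row=0, col=1), (row=0, col=3), (row=3, col=4)
  Distance 6: (row=0, col=4)
  Distance 7: (row=0, col=5)
Total reachable: 18 (grid has 18 open cells total)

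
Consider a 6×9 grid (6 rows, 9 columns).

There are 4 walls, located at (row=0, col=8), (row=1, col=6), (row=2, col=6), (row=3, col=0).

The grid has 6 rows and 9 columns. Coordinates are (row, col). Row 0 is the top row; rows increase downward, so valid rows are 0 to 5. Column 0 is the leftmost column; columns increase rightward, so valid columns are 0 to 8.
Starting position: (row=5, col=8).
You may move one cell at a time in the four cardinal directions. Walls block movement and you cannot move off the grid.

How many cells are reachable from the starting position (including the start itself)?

BFS flood-fill from (row=5, col=8):
  Distance 0: (row=5, col=8)
  Distance 1: (row=4, col=8), (row=5, col=7)
  Distance 2: (row=3, col=8), (row=4, col=7), (row=5, col=6)
  Distance 3: (row=2, col=8), (row=3, col=7), (row=4, col=6), (row=5, col=5)
  Distance 4: (row=1, col=8), (row=2, col=7), (row=3, col=6), (row=4, col=5), (row=5, col=4)
  Distance 5: (row=1, col=7), (row=3, col=5), (row=4, col=4), (row=5, col=3)
  Distance 6: (row=0, col=7), (row=2, col=5), (row=3, col=4), (row=4, col=3), (row=5, col=2)
  Distance 7: (row=0, col=6), (row=1, col=5), (row=2, col=4), (row=3, col=3), (row=4, col=2), (row=5, col=1)
  Distance 8: (row=0, col=5), (row=1, col=4), (row=2, col=3), (row=3, col=2), (row=4, col=1), (row=5, col=0)
  Distance 9: (row=0, col=4), (row=1, col=3), (row=2, col=2), (row=3, col=1), (row=4, col=0)
  Distance 10: (row=0, col=3), (row=1, col=2), (row=2, col=1)
  Distance 11: (row=0, col=2), (row=1, col=1), (row=2, col=0)
  Distance 12: (row=0, col=1), (row=1, col=0)
  Distance 13: (row=0, col=0)
Total reachable: 50 (grid has 50 open cells total)

Answer: Reachable cells: 50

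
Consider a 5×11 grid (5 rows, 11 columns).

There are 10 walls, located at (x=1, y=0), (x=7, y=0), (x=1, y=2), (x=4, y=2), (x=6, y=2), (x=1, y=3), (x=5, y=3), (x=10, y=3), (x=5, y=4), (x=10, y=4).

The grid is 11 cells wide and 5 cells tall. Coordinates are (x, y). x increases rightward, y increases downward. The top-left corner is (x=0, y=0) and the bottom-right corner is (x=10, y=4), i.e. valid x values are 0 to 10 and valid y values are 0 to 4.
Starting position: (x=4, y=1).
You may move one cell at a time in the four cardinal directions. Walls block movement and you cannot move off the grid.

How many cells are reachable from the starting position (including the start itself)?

BFS flood-fill from (x=4, y=1):
  Distance 0: (x=4, y=1)
  Distance 1: (x=4, y=0), (x=3, y=1), (x=5, y=1)
  Distance 2: (x=3, y=0), (x=5, y=0), (x=2, y=1), (x=6, y=1), (x=3, y=2), (x=5, y=2)
  Distance 3: (x=2, y=0), (x=6, y=0), (x=1, y=1), (x=7, y=1), (x=2, y=2), (x=3, y=3)
  Distance 4: (x=0, y=1), (x=8, y=1), (x=7, y=2), (x=2, y=3), (x=4, y=3), (x=3, y=4)
  Distance 5: (x=0, y=0), (x=8, y=0), (x=9, y=1), (x=0, y=2), (x=8, y=2), (x=7, y=3), (x=2, y=4), (x=4, y=4)
  Distance 6: (x=9, y=0), (x=10, y=1), (x=9, y=2), (x=0, y=3), (x=6, y=3), (x=8, y=3), (x=1, y=4), (x=7, y=4)
  Distance 7: (x=10, y=0), (x=10, y=2), (x=9, y=3), (x=0, y=4), (x=6, y=4), (x=8, y=4)
  Distance 8: (x=9, y=4)
Total reachable: 45 (grid has 45 open cells total)

Answer: Reachable cells: 45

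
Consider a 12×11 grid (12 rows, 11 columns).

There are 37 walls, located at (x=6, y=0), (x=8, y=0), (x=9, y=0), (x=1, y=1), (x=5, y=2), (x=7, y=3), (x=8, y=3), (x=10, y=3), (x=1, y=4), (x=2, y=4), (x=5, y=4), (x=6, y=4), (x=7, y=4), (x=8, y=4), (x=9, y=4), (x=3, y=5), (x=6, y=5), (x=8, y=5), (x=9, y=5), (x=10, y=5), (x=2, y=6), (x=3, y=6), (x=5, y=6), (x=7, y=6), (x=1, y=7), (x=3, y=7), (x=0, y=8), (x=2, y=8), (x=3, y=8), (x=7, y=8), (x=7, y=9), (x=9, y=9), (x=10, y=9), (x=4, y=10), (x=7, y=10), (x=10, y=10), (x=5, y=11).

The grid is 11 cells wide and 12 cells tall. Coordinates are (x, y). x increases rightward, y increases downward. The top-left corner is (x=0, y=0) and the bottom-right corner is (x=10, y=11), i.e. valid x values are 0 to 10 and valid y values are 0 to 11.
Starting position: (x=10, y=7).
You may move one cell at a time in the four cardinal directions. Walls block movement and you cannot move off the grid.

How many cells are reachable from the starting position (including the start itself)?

BFS flood-fill from (x=10, y=7):
  Distance 0: (x=10, y=7)
  Distance 1: (x=10, y=6), (x=9, y=7), (x=10, y=8)
  Distance 2: (x=9, y=6), (x=8, y=7), (x=9, y=8)
  Distance 3: (x=8, y=6), (x=7, y=7), (x=8, y=8)
  Distance 4: (x=6, y=7), (x=8, y=9)
  Distance 5: (x=6, y=6), (x=5, y=7), (x=6, y=8), (x=8, y=10)
  Distance 6: (x=4, y=7), (x=5, y=8), (x=6, y=9), (x=9, y=10), (x=8, y=11)
  Distance 7: (x=4, y=6), (x=4, y=8), (x=5, y=9), (x=6, y=10), (x=7, y=11), (x=9, y=11)
  Distance 8: (x=4, y=5), (x=4, y=9), (x=5, y=10), (x=6, y=11), (x=10, y=11)
  Distance 9: (x=4, y=4), (x=5, y=5), (x=3, y=9)
  Distance 10: (x=4, y=3), (x=3, y=4), (x=2, y=9), (x=3, y=10)
  Distance 11: (x=4, y=2), (x=3, y=3), (x=5, y=3), (x=1, y=9), (x=2, y=10), (x=3, y=11)
  Distance 12: (x=4, y=1), (x=3, y=2), (x=2, y=3), (x=6, y=3), (x=1, y=8), (x=0, y=9), (x=1, y=10), (x=2, y=11), (x=4, y=11)
  Distance 13: (x=4, y=0), (x=3, y=1), (x=5, y=1), (x=2, y=2), (x=6, y=2), (x=1, y=3), (x=0, y=10), (x=1, y=11)
  Distance 14: (x=3, y=0), (x=5, y=0), (x=2, y=1), (x=6, y=1), (x=1, y=2), (x=7, y=2), (x=0, y=3), (x=0, y=11)
  Distance 15: (x=2, y=0), (x=7, y=1), (x=0, y=2), (x=8, y=2), (x=0, y=4)
  Distance 16: (x=1, y=0), (x=7, y=0), (x=0, y=1), (x=8, y=1), (x=9, y=2), (x=0, y=5)
  Distance 17: (x=0, y=0), (x=9, y=1), (x=10, y=2), (x=9, y=3), (x=1, y=5), (x=0, y=6)
  Distance 18: (x=10, y=1), (x=2, y=5), (x=1, y=6), (x=0, y=7)
  Distance 19: (x=10, y=0)
Total reachable: 92 (grid has 95 open cells total)

Answer: Reachable cells: 92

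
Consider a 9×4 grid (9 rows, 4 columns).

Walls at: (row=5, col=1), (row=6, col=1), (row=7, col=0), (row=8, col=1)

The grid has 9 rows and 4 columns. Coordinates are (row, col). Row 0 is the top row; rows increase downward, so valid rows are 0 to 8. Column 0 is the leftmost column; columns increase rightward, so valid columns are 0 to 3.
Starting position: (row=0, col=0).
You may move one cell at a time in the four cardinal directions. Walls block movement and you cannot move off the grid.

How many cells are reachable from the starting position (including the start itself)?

Answer: Reachable cells: 31

Derivation:
BFS flood-fill from (row=0, col=0):
  Distance 0: (row=0, col=0)
  Distance 1: (row=0, col=1), (row=1, col=0)
  Distance 2: (row=0, col=2), (row=1, col=1), (row=2, col=0)
  Distance 3: (row=0, col=3), (row=1, col=2), (row=2, col=1), (row=3, col=0)
  Distance 4: (row=1, col=3), (row=2, col=2), (row=3, col=1), (row=4, col=0)
  Distance 5: (row=2, col=3), (row=3, col=2), (row=4, col=1), (row=5, col=0)
  Distance 6: (row=3, col=3), (row=4, col=2), (row=6, col=0)
  Distance 7: (row=4, col=3), (row=5, col=2)
  Distance 8: (row=5, col=3), (row=6, col=2)
  Distance 9: (row=6, col=3), (row=7, col=2)
  Distance 10: (row=7, col=1), (row=7, col=3), (row=8, col=2)
  Distance 11: (row=8, col=3)
Total reachable: 31 (grid has 32 open cells total)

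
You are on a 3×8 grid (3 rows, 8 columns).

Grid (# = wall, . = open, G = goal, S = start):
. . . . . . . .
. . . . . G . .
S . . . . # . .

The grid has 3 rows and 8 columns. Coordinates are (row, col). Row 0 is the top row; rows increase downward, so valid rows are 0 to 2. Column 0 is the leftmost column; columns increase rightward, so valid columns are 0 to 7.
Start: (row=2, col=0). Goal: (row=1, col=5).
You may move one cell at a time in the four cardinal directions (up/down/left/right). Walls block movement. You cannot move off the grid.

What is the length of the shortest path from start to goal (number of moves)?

BFS from (row=2, col=0) until reaching (row=1, col=5):
  Distance 0: (row=2, col=0)
  Distance 1: (row=1, col=0), (row=2, col=1)
  Distance 2: (row=0, col=0), (row=1, col=1), (row=2, col=2)
  Distance 3: (row=0, col=1), (row=1, col=2), (row=2, col=3)
  Distance 4: (row=0, col=2), (row=1, col=3), (row=2, col=4)
  Distance 5: (row=0, col=3), (row=1, col=4)
  Distance 6: (row=0, col=4), (row=1, col=5)  <- goal reached here
One shortest path (6 moves): (row=2, col=0) -> (row=2, col=1) -> (row=2, col=2) -> (row=2, col=3) -> (row=2, col=4) -> (row=1, col=4) -> (row=1, col=5)

Answer: Shortest path length: 6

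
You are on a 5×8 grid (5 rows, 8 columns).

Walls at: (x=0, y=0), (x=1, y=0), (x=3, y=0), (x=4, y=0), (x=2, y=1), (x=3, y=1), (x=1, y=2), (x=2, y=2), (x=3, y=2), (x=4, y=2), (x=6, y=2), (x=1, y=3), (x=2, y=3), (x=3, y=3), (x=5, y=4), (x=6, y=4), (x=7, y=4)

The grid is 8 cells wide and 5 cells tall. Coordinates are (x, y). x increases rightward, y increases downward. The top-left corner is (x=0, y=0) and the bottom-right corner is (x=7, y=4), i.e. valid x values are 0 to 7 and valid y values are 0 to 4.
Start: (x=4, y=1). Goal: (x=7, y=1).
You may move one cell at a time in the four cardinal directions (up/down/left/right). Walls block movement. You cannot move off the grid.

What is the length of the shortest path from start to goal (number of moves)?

Answer: Shortest path length: 3

Derivation:
BFS from (x=4, y=1) until reaching (x=7, y=1):
  Distance 0: (x=4, y=1)
  Distance 1: (x=5, y=1)
  Distance 2: (x=5, y=0), (x=6, y=1), (x=5, y=2)
  Distance 3: (x=6, y=0), (x=7, y=1), (x=5, y=3)  <- goal reached here
One shortest path (3 moves): (x=4, y=1) -> (x=5, y=1) -> (x=6, y=1) -> (x=7, y=1)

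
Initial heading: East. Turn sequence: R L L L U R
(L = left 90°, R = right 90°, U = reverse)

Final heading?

Answer: Final heading: South

Derivation:
Start: East
  R (right (90° clockwise)) -> South
  L (left (90° counter-clockwise)) -> East
  L (left (90° counter-clockwise)) -> North
  L (left (90° counter-clockwise)) -> West
  U (U-turn (180°)) -> East
  R (right (90° clockwise)) -> South
Final: South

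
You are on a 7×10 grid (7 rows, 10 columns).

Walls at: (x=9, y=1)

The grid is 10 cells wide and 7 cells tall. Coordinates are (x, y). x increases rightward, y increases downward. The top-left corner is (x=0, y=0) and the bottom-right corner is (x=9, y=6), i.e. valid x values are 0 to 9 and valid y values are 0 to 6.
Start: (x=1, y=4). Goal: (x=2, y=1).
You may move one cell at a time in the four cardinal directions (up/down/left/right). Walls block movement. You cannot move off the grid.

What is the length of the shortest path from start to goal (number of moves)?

Answer: Shortest path length: 4

Derivation:
BFS from (x=1, y=4) until reaching (x=2, y=1):
  Distance 0: (x=1, y=4)
  Distance 1: (x=1, y=3), (x=0, y=4), (x=2, y=4), (x=1, y=5)
  Distance 2: (x=1, y=2), (x=0, y=3), (x=2, y=3), (x=3, y=4), (x=0, y=5), (x=2, y=5), (x=1, y=6)
  Distance 3: (x=1, y=1), (x=0, y=2), (x=2, y=2), (x=3, y=3), (x=4, y=4), (x=3, y=5), (x=0, y=6), (x=2, y=6)
  Distance 4: (x=1, y=0), (x=0, y=1), (x=2, y=1), (x=3, y=2), (x=4, y=3), (x=5, y=4), (x=4, y=5), (x=3, y=6)  <- goal reached here
One shortest path (4 moves): (x=1, y=4) -> (x=2, y=4) -> (x=2, y=3) -> (x=2, y=2) -> (x=2, y=1)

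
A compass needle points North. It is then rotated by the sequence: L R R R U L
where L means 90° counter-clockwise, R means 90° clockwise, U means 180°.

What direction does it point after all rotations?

Answer: Final heading: West

Derivation:
Start: North
  L (left (90° counter-clockwise)) -> West
  R (right (90° clockwise)) -> North
  R (right (90° clockwise)) -> East
  R (right (90° clockwise)) -> South
  U (U-turn (180°)) -> North
  L (left (90° counter-clockwise)) -> West
Final: West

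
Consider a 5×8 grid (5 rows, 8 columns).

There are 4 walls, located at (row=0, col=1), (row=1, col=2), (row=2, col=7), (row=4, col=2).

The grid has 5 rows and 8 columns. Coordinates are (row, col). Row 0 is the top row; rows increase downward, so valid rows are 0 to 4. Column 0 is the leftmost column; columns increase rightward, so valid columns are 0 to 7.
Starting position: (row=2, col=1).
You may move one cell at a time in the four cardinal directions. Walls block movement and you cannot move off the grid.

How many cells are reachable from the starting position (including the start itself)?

Answer: Reachable cells: 36

Derivation:
BFS flood-fill from (row=2, col=1):
  Distance 0: (row=2, col=1)
  Distance 1: (row=1, col=1), (row=2, col=0), (row=2, col=2), (row=3, col=1)
  Distance 2: (row=1, col=0), (row=2, col=3), (row=3, col=0), (row=3, col=2), (row=4, col=1)
  Distance 3: (row=0, col=0), (row=1, col=3), (row=2, col=4), (row=3, col=3), (row=4, col=0)
  Distance 4: (row=0, col=3), (row=1, col=4), (row=2, col=5), (row=3, col=4), (row=4, col=3)
  Distance 5: (row=0, col=2), (row=0, col=4), (row=1, col=5), (row=2, col=6), (row=3, col=5), (row=4, col=4)
  Distance 6: (row=0, col=5), (row=1, col=6), (row=3, col=6), (row=4, col=5)
  Distance 7: (row=0, col=6), (row=1, col=7), (row=3, col=7), (row=4, col=6)
  Distance 8: (row=0, col=7), (row=4, col=7)
Total reachable: 36 (grid has 36 open cells total)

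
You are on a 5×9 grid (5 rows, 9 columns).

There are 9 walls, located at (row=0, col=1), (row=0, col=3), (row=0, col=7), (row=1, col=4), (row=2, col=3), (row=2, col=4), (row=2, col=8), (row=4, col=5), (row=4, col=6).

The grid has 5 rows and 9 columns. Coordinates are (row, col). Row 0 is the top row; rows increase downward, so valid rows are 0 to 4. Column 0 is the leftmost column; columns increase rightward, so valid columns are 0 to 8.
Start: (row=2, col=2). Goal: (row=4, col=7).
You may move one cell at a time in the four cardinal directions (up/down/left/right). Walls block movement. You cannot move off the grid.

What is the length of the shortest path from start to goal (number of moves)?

BFS from (row=2, col=2) until reaching (row=4, col=7):
  Distance 0: (row=2, col=2)
  Distance 1: (row=1, col=2), (row=2, col=1), (row=3, col=2)
  Distance 2: (row=0, col=2), (row=1, col=1), (row=1, col=3), (row=2, col=0), (row=3, col=1), (row=3, col=3), (row=4, col=2)
  Distance 3: (row=1, col=0), (row=3, col=0), (row=3, col=4), (row=4, col=1), (row=4, col=3)
  Distance 4: (row=0, col=0), (row=3, col=5), (row=4, col=0), (row=4, col=4)
  Distance 5: (row=2, col=5), (row=3, col=6)
  Distance 6: (row=1, col=5), (row=2, col=6), (row=3, col=7)
  Distance 7: (row=0, col=5), (row=1, col=6), (row=2, col=7), (row=3, col=8), (row=4, col=7)  <- goal reached here
One shortest path (7 moves): (row=2, col=2) -> (row=3, col=2) -> (row=3, col=3) -> (row=3, col=4) -> (row=3, col=5) -> (row=3, col=6) -> (row=3, col=7) -> (row=4, col=7)

Answer: Shortest path length: 7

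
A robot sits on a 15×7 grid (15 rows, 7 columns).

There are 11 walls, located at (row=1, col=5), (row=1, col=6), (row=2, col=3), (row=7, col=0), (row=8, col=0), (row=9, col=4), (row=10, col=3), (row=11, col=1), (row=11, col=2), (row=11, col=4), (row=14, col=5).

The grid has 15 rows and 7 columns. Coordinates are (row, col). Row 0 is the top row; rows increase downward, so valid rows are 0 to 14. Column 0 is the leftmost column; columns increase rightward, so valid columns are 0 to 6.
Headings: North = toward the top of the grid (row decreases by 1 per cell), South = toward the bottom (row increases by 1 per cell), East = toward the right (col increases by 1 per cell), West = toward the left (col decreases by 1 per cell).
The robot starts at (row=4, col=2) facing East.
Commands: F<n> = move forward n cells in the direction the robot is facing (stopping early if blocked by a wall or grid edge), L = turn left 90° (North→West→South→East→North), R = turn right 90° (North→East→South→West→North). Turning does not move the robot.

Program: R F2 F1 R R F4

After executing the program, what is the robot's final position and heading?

Start: (row=4, col=2), facing East
  R: turn right, now facing South
  F2: move forward 2, now at (row=6, col=2)
  F1: move forward 1, now at (row=7, col=2)
  R: turn right, now facing West
  R: turn right, now facing North
  F4: move forward 4, now at (row=3, col=2)
Final: (row=3, col=2), facing North

Answer: Final position: (row=3, col=2), facing North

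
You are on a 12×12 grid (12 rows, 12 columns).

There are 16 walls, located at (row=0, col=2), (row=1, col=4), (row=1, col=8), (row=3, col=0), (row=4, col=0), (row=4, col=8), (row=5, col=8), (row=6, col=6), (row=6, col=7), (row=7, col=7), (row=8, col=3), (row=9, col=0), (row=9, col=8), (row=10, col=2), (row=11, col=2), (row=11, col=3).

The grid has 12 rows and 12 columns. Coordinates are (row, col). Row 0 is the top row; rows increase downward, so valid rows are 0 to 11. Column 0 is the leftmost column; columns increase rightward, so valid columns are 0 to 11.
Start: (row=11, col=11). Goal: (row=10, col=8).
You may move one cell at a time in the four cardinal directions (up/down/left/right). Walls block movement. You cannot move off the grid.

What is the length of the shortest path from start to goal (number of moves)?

Answer: Shortest path length: 4

Derivation:
BFS from (row=11, col=11) until reaching (row=10, col=8):
  Distance 0: (row=11, col=11)
  Distance 1: (row=10, col=11), (row=11, col=10)
  Distance 2: (row=9, col=11), (row=10, col=10), (row=11, col=9)
  Distance 3: (row=8, col=11), (row=9, col=10), (row=10, col=9), (row=11, col=8)
  Distance 4: (row=7, col=11), (row=8, col=10), (row=9, col=9), (row=10, col=8), (row=11, col=7)  <- goal reached here
One shortest path (4 moves): (row=11, col=11) -> (row=11, col=10) -> (row=11, col=9) -> (row=11, col=8) -> (row=10, col=8)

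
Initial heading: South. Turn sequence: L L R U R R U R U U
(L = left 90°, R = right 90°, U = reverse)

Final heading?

Start: South
  L (left (90° counter-clockwise)) -> East
  L (left (90° counter-clockwise)) -> North
  R (right (90° clockwise)) -> East
  U (U-turn (180°)) -> West
  R (right (90° clockwise)) -> North
  R (right (90° clockwise)) -> East
  U (U-turn (180°)) -> West
  R (right (90° clockwise)) -> North
  U (U-turn (180°)) -> South
  U (U-turn (180°)) -> North
Final: North

Answer: Final heading: North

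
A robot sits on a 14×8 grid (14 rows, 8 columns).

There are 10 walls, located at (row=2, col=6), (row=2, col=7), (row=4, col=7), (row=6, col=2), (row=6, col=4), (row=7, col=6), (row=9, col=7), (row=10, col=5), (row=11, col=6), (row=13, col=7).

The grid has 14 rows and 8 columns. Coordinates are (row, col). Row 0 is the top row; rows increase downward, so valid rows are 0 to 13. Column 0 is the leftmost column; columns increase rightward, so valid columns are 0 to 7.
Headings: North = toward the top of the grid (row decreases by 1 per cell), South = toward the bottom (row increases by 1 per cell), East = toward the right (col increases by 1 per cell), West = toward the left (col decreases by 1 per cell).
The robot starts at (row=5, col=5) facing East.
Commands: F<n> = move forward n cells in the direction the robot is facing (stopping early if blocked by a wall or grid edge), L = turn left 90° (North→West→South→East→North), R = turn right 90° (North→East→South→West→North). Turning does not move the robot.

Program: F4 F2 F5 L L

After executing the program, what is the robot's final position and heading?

Start: (row=5, col=5), facing East
  F4: move forward 2/4 (blocked), now at (row=5, col=7)
  F2: move forward 0/2 (blocked), now at (row=5, col=7)
  F5: move forward 0/5 (blocked), now at (row=5, col=7)
  L: turn left, now facing North
  L: turn left, now facing West
Final: (row=5, col=7), facing West

Answer: Final position: (row=5, col=7), facing West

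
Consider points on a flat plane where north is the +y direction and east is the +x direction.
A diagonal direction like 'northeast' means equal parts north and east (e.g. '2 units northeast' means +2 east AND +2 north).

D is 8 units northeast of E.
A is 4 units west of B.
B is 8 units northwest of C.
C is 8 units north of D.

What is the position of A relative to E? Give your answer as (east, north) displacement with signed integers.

Place E at the origin (east=0, north=0).
  D is 8 units northeast of E: delta (east=+8, north=+8); D at (east=8, north=8).
  C is 8 units north of D: delta (east=+0, north=+8); C at (east=8, north=16).
  B is 8 units northwest of C: delta (east=-8, north=+8); B at (east=0, north=24).
  A is 4 units west of B: delta (east=-4, north=+0); A at (east=-4, north=24).
Therefore A relative to E: (east=-4, north=24).

Answer: A is at (east=-4, north=24) relative to E.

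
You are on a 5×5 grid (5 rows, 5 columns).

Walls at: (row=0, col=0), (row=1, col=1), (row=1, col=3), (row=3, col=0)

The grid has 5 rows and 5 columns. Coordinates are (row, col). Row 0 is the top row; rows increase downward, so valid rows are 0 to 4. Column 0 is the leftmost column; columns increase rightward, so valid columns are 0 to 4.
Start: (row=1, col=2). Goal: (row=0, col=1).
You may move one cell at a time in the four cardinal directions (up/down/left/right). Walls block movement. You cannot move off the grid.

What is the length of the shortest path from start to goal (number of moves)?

BFS from (row=1, col=2) until reaching (row=0, col=1):
  Distance 0: (row=1, col=2)
  Distance 1: (row=0, col=2), (row=2, col=2)
  Distance 2: (row=0, col=1), (row=0, col=3), (row=2, col=1), (row=2, col=3), (row=3, col=2)  <- goal reached here
One shortest path (2 moves): (row=1, col=2) -> (row=0, col=2) -> (row=0, col=1)

Answer: Shortest path length: 2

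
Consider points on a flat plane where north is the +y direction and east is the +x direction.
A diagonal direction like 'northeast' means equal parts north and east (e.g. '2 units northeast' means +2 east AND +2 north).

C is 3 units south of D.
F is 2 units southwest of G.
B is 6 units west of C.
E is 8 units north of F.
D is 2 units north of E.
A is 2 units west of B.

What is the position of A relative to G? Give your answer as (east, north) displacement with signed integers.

Place G at the origin (east=0, north=0).
  F is 2 units southwest of G: delta (east=-2, north=-2); F at (east=-2, north=-2).
  E is 8 units north of F: delta (east=+0, north=+8); E at (east=-2, north=6).
  D is 2 units north of E: delta (east=+0, north=+2); D at (east=-2, north=8).
  C is 3 units south of D: delta (east=+0, north=-3); C at (east=-2, north=5).
  B is 6 units west of C: delta (east=-6, north=+0); B at (east=-8, north=5).
  A is 2 units west of B: delta (east=-2, north=+0); A at (east=-10, north=5).
Therefore A relative to G: (east=-10, north=5).

Answer: A is at (east=-10, north=5) relative to G.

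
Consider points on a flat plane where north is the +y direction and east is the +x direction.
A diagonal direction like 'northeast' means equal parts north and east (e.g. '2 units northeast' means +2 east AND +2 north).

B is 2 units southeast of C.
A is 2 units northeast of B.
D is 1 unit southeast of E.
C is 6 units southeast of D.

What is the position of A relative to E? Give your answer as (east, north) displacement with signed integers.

Answer: A is at (east=11, north=-7) relative to E.

Derivation:
Place E at the origin (east=0, north=0).
  D is 1 unit southeast of E: delta (east=+1, north=-1); D at (east=1, north=-1).
  C is 6 units southeast of D: delta (east=+6, north=-6); C at (east=7, north=-7).
  B is 2 units southeast of C: delta (east=+2, north=-2); B at (east=9, north=-9).
  A is 2 units northeast of B: delta (east=+2, north=+2); A at (east=11, north=-7).
Therefore A relative to E: (east=11, north=-7).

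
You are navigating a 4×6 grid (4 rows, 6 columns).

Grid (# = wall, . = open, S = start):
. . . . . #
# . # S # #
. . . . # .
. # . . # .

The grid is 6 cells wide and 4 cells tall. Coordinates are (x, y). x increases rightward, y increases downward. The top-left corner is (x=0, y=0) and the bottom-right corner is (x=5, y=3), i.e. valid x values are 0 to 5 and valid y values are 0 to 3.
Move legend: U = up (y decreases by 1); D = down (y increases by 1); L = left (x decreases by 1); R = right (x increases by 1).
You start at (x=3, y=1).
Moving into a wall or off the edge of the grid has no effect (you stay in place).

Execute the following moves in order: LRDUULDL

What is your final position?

Start: (x=3, y=1)
  L (left): blocked, stay at (x=3, y=1)
  R (right): blocked, stay at (x=3, y=1)
  D (down): (x=3, y=1) -> (x=3, y=2)
  U (up): (x=3, y=2) -> (x=3, y=1)
  U (up): (x=3, y=1) -> (x=3, y=0)
  L (left): (x=3, y=0) -> (x=2, y=0)
  D (down): blocked, stay at (x=2, y=0)
  L (left): (x=2, y=0) -> (x=1, y=0)
Final: (x=1, y=0)

Answer: Final position: (x=1, y=0)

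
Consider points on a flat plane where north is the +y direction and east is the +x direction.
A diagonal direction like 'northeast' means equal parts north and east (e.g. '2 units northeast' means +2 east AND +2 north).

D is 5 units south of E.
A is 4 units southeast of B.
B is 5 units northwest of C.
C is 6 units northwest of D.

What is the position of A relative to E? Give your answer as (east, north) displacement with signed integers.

Place E at the origin (east=0, north=0).
  D is 5 units south of E: delta (east=+0, north=-5); D at (east=0, north=-5).
  C is 6 units northwest of D: delta (east=-6, north=+6); C at (east=-6, north=1).
  B is 5 units northwest of C: delta (east=-5, north=+5); B at (east=-11, north=6).
  A is 4 units southeast of B: delta (east=+4, north=-4); A at (east=-7, north=2).
Therefore A relative to E: (east=-7, north=2).

Answer: A is at (east=-7, north=2) relative to E.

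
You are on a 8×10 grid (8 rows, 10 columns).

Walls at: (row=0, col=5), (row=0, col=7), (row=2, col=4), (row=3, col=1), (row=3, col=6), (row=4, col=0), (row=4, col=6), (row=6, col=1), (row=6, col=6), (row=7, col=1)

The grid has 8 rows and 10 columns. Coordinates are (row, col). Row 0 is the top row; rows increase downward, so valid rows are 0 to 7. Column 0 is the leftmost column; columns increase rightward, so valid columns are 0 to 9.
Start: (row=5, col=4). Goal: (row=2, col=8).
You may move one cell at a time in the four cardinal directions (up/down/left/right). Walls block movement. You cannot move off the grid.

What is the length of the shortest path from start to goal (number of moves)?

Answer: Shortest path length: 7

Derivation:
BFS from (row=5, col=4) until reaching (row=2, col=8):
  Distance 0: (row=5, col=4)
  Distance 1: (row=4, col=4), (row=5, col=3), (row=5, col=5), (row=6, col=4)
  Distance 2: (row=3, col=4), (row=4, col=3), (row=4, col=5), (row=5, col=2), (row=5, col=6), (row=6, col=3), (row=6, col=5), (row=7, col=4)
  Distance 3: (row=3, col=3), (row=3, col=5), (row=4, col=2), (row=5, col=1), (row=5, col=7), (row=6, col=2), (row=7, col=3), (row=7, col=5)
  Distance 4: (row=2, col=3), (row=2, col=5), (row=3, col=2), (row=4, col=1), (row=4, col=7), (row=5, col=0), (row=5, col=8), (row=6, col=7), (row=7, col=2), (row=7, col=6)
  Distance 5: (row=1, col=3), (row=1, col=5), (row=2, col=2), (row=2, col=6), (row=3, col=7), (row=4, col=8), (row=5, col=9), (row=6, col=0), (row=6, col=8), (row=7, col=7)
  Distance 6: (row=0, col=3), (row=1, col=2), (row=1, col=4), (row=1, col=6), (row=2, col=1), (row=2, col=7), (row=3, col=8), (row=4, col=9), (row=6, col=9), (row=7, col=0), (row=7, col=8)
  Distance 7: (row=0, col=2), (row=0, col=4), (row=0, col=6), (row=1, col=1), (row=1, col=7), (row=2, col=0), (row=2, col=8), (row=3, col=9), (row=7, col=9)  <- goal reached here
One shortest path (7 moves): (row=5, col=4) -> (row=5, col=5) -> (row=5, col=6) -> (row=5, col=7) -> (row=5, col=8) -> (row=4, col=8) -> (row=3, col=8) -> (row=2, col=8)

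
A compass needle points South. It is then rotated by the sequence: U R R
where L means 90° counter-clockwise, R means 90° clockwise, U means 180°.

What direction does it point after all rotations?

Start: South
  U (U-turn (180°)) -> North
  R (right (90° clockwise)) -> East
  R (right (90° clockwise)) -> South
Final: South

Answer: Final heading: South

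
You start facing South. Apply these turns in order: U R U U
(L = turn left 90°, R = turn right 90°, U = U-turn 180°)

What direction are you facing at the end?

Answer: Final heading: East

Derivation:
Start: South
  U (U-turn (180°)) -> North
  R (right (90° clockwise)) -> East
  U (U-turn (180°)) -> West
  U (U-turn (180°)) -> East
Final: East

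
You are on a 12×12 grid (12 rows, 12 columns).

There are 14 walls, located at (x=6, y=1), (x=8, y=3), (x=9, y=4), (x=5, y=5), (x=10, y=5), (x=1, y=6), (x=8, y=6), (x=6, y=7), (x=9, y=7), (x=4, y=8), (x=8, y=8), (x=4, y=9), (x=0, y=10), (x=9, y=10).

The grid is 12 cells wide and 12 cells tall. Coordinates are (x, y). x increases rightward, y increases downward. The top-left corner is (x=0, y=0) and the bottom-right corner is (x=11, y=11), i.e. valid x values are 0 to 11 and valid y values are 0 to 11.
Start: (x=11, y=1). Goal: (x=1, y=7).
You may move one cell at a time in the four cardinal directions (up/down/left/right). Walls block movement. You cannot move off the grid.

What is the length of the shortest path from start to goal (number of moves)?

BFS from (x=11, y=1) until reaching (x=1, y=7):
  Distance 0: (x=11, y=1)
  Distance 1: (x=11, y=0), (x=10, y=1), (x=11, y=2)
  Distance 2: (x=10, y=0), (x=9, y=1), (x=10, y=2), (x=11, y=3)
  Distance 3: (x=9, y=0), (x=8, y=1), (x=9, y=2), (x=10, y=3), (x=11, y=4)
  Distance 4: (x=8, y=0), (x=7, y=1), (x=8, y=2), (x=9, y=3), (x=10, y=4), (x=11, y=5)
  Distance 5: (x=7, y=0), (x=7, y=2), (x=11, y=6)
  Distance 6: (x=6, y=0), (x=6, y=2), (x=7, y=3), (x=10, y=6), (x=11, y=7)
  Distance 7: (x=5, y=0), (x=5, y=2), (x=6, y=3), (x=7, y=4), (x=9, y=6), (x=10, y=7), (x=11, y=8)
  Distance 8: (x=4, y=0), (x=5, y=1), (x=4, y=2), (x=5, y=3), (x=6, y=4), (x=8, y=4), (x=7, y=5), (x=9, y=5), (x=10, y=8), (x=11, y=9)
  Distance 9: (x=3, y=0), (x=4, y=1), (x=3, y=2), (x=4, y=3), (x=5, y=4), (x=6, y=5), (x=8, y=5), (x=7, y=6), (x=9, y=8), (x=10, y=9), (x=11, y=10)
  Distance 10: (x=2, y=0), (x=3, y=1), (x=2, y=2), (x=3, y=3), (x=4, y=4), (x=6, y=6), (x=7, y=7), (x=9, y=9), (x=10, y=10), (x=11, y=11)
  Distance 11: (x=1, y=0), (x=2, y=1), (x=1, y=2), (x=2, y=3), (x=3, y=4), (x=4, y=5), (x=5, y=6), (x=8, y=7), (x=7, y=8), (x=8, y=9), (x=10, y=11)
  Distance 12: (x=0, y=0), (x=1, y=1), (x=0, y=2), (x=1, y=3), (x=2, y=4), (x=3, y=5), (x=4, y=6), (x=5, y=7), (x=6, y=8), (x=7, y=9), (x=8, y=10), (x=9, y=11)
  Distance 13: (x=0, y=1), (x=0, y=3), (x=1, y=4), (x=2, y=5), (x=3, y=6), (x=4, y=7), (x=5, y=8), (x=6, y=9), (x=7, y=10), (x=8, y=11)
  Distance 14: (x=0, y=4), (x=1, y=5), (x=2, y=6), (x=3, y=7), (x=5, y=9), (x=6, y=10), (x=7, y=11)
  Distance 15: (x=0, y=5), (x=2, y=7), (x=3, y=8), (x=5, y=10), (x=6, y=11)
  Distance 16: (x=0, y=6), (x=1, y=7), (x=2, y=8), (x=3, y=9), (x=4, y=10), (x=5, y=11)  <- goal reached here
One shortest path (16 moves): (x=11, y=1) -> (x=10, y=1) -> (x=9, y=1) -> (x=8, y=1) -> (x=7, y=1) -> (x=7, y=2) -> (x=6, y=2) -> (x=5, y=2) -> (x=4, y=2) -> (x=3, y=2) -> (x=2, y=2) -> (x=2, y=3) -> (x=2, y=4) -> (x=2, y=5) -> (x=2, y=6) -> (x=2, y=7) -> (x=1, y=7)

Answer: Shortest path length: 16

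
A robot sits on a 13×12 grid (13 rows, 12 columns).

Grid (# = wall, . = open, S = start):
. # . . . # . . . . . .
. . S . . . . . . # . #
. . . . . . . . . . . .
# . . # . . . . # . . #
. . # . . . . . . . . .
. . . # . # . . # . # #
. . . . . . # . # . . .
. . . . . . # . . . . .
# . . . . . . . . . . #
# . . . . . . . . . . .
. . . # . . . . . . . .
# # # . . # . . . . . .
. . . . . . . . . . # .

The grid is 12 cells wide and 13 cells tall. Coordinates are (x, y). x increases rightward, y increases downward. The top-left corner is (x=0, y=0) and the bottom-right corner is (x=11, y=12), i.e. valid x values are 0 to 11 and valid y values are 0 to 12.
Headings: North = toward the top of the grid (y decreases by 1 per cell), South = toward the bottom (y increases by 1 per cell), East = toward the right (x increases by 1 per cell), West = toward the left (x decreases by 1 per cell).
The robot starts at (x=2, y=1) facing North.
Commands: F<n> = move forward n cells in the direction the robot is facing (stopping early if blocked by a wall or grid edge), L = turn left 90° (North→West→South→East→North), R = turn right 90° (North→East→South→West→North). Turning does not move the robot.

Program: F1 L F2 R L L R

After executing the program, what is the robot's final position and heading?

Answer: Final position: (x=2, y=0), facing West

Derivation:
Start: (x=2, y=1), facing North
  F1: move forward 1, now at (x=2, y=0)
  L: turn left, now facing West
  F2: move forward 0/2 (blocked), now at (x=2, y=0)
  R: turn right, now facing North
  L: turn left, now facing West
  L: turn left, now facing South
  R: turn right, now facing West
Final: (x=2, y=0), facing West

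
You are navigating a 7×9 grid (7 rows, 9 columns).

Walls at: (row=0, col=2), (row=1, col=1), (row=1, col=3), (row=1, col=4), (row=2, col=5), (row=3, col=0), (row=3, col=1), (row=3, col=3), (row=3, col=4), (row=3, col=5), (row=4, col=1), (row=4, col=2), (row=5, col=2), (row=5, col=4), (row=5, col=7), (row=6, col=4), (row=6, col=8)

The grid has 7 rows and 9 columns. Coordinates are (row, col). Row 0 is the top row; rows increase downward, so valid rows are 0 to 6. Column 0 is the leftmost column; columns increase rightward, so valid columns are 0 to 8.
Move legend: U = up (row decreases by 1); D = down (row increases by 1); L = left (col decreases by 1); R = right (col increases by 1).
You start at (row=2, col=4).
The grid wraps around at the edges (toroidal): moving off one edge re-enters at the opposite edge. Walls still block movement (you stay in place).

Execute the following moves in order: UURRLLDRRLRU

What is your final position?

Answer: Final position: (row=2, col=2)

Derivation:
Start: (row=2, col=4)
  U (up): blocked, stay at (row=2, col=4)
  U (up): blocked, stay at (row=2, col=4)
  R (right): blocked, stay at (row=2, col=4)
  R (right): blocked, stay at (row=2, col=4)
  L (left): (row=2, col=4) -> (row=2, col=3)
  L (left): (row=2, col=3) -> (row=2, col=2)
  D (down): (row=2, col=2) -> (row=3, col=2)
  R (right): blocked, stay at (row=3, col=2)
  R (right): blocked, stay at (row=3, col=2)
  L (left): blocked, stay at (row=3, col=2)
  R (right): blocked, stay at (row=3, col=2)
  U (up): (row=3, col=2) -> (row=2, col=2)
Final: (row=2, col=2)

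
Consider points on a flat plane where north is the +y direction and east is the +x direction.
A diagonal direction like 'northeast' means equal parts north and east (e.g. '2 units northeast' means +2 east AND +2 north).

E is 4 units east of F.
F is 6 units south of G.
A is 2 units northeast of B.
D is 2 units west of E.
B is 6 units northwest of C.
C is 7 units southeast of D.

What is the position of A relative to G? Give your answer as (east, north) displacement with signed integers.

Place G at the origin (east=0, north=0).
  F is 6 units south of G: delta (east=+0, north=-6); F at (east=0, north=-6).
  E is 4 units east of F: delta (east=+4, north=+0); E at (east=4, north=-6).
  D is 2 units west of E: delta (east=-2, north=+0); D at (east=2, north=-6).
  C is 7 units southeast of D: delta (east=+7, north=-7); C at (east=9, north=-13).
  B is 6 units northwest of C: delta (east=-6, north=+6); B at (east=3, north=-7).
  A is 2 units northeast of B: delta (east=+2, north=+2); A at (east=5, north=-5).
Therefore A relative to G: (east=5, north=-5).

Answer: A is at (east=5, north=-5) relative to G.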